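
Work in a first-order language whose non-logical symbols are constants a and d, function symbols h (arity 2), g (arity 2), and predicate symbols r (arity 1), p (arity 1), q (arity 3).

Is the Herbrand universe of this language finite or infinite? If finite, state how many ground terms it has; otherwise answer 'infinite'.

infinite

The signature has at least one function symbol (h, arity 2) and at least one constant (a).
Iterating h gives infinitely many distinct ground terms: a, h(a, a), h(h(a, a), h(a, a)), ...
So the Herbrand universe is infinite.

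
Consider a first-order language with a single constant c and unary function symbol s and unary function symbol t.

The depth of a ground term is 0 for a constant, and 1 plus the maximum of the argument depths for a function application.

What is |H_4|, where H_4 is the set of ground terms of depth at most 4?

If N_k denotes the number of depth-≤k ground terms, the 1 constant gives N_0 = 1, and each function symbol of arity r contributes N_{k-1}^r new terms at level k: N_k = 1 + N_{k-1} + N_{k-1}.
N_0 = 1
N_1 = 1 + 1 + 1 = 3
N_2 = 1 + 3 + 3 = 7
N_3 = 1 + 7 + 7 = 15
N_4 = 1 + 15 + 15 = 31

31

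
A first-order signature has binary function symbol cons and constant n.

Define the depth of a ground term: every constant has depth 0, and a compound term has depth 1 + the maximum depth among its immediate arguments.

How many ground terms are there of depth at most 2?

Count level by level. With function symbols cons/2, the terms of depth ≤ k are the 1 constant together with each function applied to depth-≤(k−1) tuples, so N_k = 1 + N_{k-1}^2.
N_0 = 1
N_1 = 1 + 1^2 = 2
N_2 = 1 + 2^2 = 5

5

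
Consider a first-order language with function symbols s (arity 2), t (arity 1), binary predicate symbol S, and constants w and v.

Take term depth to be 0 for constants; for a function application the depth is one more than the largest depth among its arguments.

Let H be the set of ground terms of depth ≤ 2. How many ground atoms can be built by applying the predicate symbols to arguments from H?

First count ground terms of depth ≤ 2.
Let N_k = |{terms of depth ≤ k}|. Then N_0 = 2 and N_k = 2 + N_{k-1}^2 + N_{k-1} for k ≥ 1 (one summand per function symbol, arity giving the exponent).
N_0 = 2
N_1 = 2 + 2^2 + 2 = 8
N_2 = 2 + 8^2 + 8 = 74
So |H| = 74.
Ground atoms are formed by filling each argument slot of a predicate with a term from H, so an r-ary predicate gives |H|^r atoms:
  S: 74^2 = 5476
Total ground atoms: 5476.

5476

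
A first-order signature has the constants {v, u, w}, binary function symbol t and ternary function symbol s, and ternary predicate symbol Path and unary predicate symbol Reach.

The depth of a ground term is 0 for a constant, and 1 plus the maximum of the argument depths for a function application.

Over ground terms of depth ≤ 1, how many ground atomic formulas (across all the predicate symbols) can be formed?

First count ground terms of depth ≤ 1.
Let N_k count ground terms of depth at most k. Each non-constant term of depth ≤ k is some function symbol applied to depth-≤(k−1) arguments, giving N_k = 3 + N_{k-1}^2 + N_{k-1}^3.
N_0 = 3
N_1 = 3 + 3^2 + 3^3 = 39
So |H| = 39.
Ground atoms are formed by filling each argument slot of a predicate with a term from H, so an r-ary predicate gives |H|^r atoms:
  Path: 39^3 = 59319;  Reach: 39
Total ground atoms: 59319 + 39 = 59358.

59358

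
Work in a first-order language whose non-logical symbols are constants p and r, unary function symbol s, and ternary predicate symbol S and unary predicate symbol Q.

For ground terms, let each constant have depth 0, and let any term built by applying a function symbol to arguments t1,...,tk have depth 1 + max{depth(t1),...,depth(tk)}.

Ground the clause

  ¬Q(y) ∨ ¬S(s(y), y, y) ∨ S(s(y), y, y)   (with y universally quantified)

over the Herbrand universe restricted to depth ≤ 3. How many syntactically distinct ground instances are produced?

8

Ground terms of depth ≤ 3:
  Let N_k count ground terms of depth at most k. Each non-constant term of depth ≤ k is some function symbol applied to depth-≤(k−1) arguments, giving N_k = 2 + N_{k-1}.
  N_0 = 2
  N_1 = 2 + 2 = 4
  N_2 = 2 + 4 = 6
  N_3 = 2 + 6 = 8
  Explicitly: p, r, s(p), s(r), s(s(p)), s(s(r)), s(s(s(p))), s(s(s(r))).
So there are 8 ground terms available for substitution.
The clause has 1 distinct variable (y), which appears in the body. In the free term algebra distinct substitutions yield syntactically distinct ground instances.
Number of ground instances = 8.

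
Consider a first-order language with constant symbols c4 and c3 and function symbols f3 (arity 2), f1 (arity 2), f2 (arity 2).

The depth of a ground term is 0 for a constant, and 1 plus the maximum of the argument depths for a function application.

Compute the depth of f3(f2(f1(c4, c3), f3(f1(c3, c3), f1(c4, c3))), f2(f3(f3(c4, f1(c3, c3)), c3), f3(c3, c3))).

5

depth(f1(c4, c3)) = 1 + max(0, 0) = 1
depth(f1(c3, c3)) = 1 + max(0, 0) = 1
depth(f3(f1(c3, c3), f1(c4, c3))) = 1 + max(1, 1) = 2
depth(f2(f1(c4, c3), f3(f1(c3, c3), f1(c4, c3)))) = 1 + max(1, 2) = 3
depth(f3(c4, f1(c3, c3))) = 1 + max(0, 1) = 2
depth(f3(f3(c4, f1(c3, c3)), c3)) = 1 + max(2, 0) = 3
depth(f3(c3, c3)) = 1 + max(0, 0) = 1
depth(f2(f3(f3(c4, f1(c3, c3)), c3), f3(c3, c3))) = 1 + max(3, 1) = 4
depth(f3(f2(f1(c4, c3), f3(f1(c3, c3), f1(c4, c3))), f2(f3(f3(c4, f1(c3, c3)), c3), f3(c3, c3)))) = 1 + max(3, 4) = 5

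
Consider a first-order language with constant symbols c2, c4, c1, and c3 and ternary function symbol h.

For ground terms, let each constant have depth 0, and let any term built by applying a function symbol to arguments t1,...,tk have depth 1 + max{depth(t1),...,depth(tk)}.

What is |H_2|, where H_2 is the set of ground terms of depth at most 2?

Let N_k count ground terms of depth at most k. Each non-constant term of depth ≤ k is some function symbol applied to depth-≤(k−1) arguments, giving N_k = 4 + N_{k-1}^3.
N_0 = 4
N_1 = 4 + 4^3 = 68
N_2 = 4 + 68^3 = 314436

314436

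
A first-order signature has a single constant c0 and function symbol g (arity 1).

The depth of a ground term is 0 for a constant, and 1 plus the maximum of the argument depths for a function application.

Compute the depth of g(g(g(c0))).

depth(g(c0)) = 1 + depth(c0) = 1 + 0 = 1
depth(g(g(c0))) = 1 + depth(g(c0)) = 1 + 1 = 2
depth(g(g(g(c0)))) = 1 + depth(g(g(c0))) = 1 + 2 = 3

3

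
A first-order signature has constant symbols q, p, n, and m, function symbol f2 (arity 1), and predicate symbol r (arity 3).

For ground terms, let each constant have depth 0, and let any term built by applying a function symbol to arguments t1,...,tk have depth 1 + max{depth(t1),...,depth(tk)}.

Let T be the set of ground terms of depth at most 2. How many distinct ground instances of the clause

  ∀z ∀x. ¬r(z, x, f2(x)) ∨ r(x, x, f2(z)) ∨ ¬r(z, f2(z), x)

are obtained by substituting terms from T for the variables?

Ground terms of depth ≤ 2:
  Let N_k = |{terms of depth ≤ k}|. Then N_0 = 4 and N_k = 4 + N_{k-1} for k ≥ 1 (one summand per function symbol, arity giving the exponent).
  N_0 = 4
  N_1 = 4 + 4 = 8
  N_2 = 4 + 8 = 12
  Explicitly: q, p, n, m, f2(q), f2(p), f2(n), f2(m), f2(f2(q)), f2(f2(p)), f2(f2(n)), f2(f2(m)).
So there are 12 ground terms available for substitution.
The clause has 2 distinct variables (z, x), each appearing in the body. In the free term algebra distinct substitutions yield syntactically distinct ground instances.
Number of ground instances = 12^2 = 144.

144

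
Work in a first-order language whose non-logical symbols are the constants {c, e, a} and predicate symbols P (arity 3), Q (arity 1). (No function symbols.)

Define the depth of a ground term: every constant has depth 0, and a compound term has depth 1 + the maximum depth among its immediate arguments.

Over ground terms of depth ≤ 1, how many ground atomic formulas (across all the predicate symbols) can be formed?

First count ground terms of depth ≤ 1.
With no function symbols every ground term is a constant, so there are exactly 3 ground terms at every depth bound.
N_0 = 3
N_1 = 3
Explicitly: c, e, a.
So |H| = 3.
Ground atoms are formed by filling each argument slot of a predicate with a term from H, so an r-ary predicate gives |H|^r atoms:
  P: 3^3 = 27;  Q: 3
Total ground atoms: 27 + 3 = 30.

30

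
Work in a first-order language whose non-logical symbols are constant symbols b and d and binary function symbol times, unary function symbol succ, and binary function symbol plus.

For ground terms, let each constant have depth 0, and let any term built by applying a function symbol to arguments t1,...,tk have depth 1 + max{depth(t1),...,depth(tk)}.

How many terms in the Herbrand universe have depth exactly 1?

Count level by level. With function symbols times/2, succ/1, plus/2, the terms of depth ≤ k are the 2 constants together with each function applied to depth-≤(k−1) tuples, so N_k = 2 + N_{k-1}^2 + N_{k-1} + N_{k-1}^2.
N_0 = 2
N_1 = 2 + 2^2 + 2 + 2^2 = 12
Terms of depth exactly 1: N_1 − N_0 = 12 − 2 = 10.

10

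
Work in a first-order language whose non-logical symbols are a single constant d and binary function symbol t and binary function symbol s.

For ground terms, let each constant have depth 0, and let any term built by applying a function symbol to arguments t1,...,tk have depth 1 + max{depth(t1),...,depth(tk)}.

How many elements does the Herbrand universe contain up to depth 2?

Let N_k count ground terms of depth at most k. Each non-constant term of depth ≤ k is some function symbol applied to depth-≤(k−1) arguments, giving N_k = 1 + N_{k-1}^2 + N_{k-1}^2.
N_0 = 1
N_1 = 1 + 1^2 + 1^2 = 3
N_2 = 1 + 3^2 + 3^2 = 19

19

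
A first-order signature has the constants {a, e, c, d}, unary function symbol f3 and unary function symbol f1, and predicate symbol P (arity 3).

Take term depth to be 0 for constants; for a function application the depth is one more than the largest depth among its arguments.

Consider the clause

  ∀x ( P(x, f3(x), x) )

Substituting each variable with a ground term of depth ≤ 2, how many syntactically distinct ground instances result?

Ground terms of depth ≤ 2:
  If N_k denotes the number of depth-≤k ground terms, the 4 constants give N_0 = 4, and each function symbol of arity r contributes N_{k-1}^r new terms at level k: N_k = 4 + N_{k-1} + N_{k-1}.
  N_0 = 4
  N_1 = 4 + 4 + 4 = 12
  N_2 = 4 + 12 + 12 = 28
So there are 28 ground terms available for substitution.
The body mentions the single quantified variable x; since ground terms form a free algebra, no two substitutions collapse to the same formula.
Number of ground instances = 28.

28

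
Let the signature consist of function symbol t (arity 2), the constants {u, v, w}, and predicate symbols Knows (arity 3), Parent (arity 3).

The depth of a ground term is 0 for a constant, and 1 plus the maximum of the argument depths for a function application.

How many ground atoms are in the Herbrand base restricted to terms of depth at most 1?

3456

First count ground terms of depth ≤ 1.
Write N_k for the number of ground terms of depth ≤ k. A term of depth ≤ k is either a constant or a function symbol applied to arguments of depth ≤ k−1, so N_k = 3 + N_{k-1}^2.
N_0 = 3
N_1 = 3 + 3^2 = 12
So |H| = 12.
For each predicate symbol, the number of ground atoms is |H| raised to its arity; summing:
  Knows: 12^3 = 1728;  Parent: 12^3 = 1728
Total ground atoms: 1728 + 1728 = 3456.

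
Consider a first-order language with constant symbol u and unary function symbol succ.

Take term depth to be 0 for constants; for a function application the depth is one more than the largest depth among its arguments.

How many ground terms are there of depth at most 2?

3

Let N_k count ground terms of depth at most k. Each non-constant term of depth ≤ k is some function symbol applied to depth-≤(k−1) arguments, giving N_k = 1 + N_{k-1}.
N_0 = 1
N_1 = 1 + 1 = 2
N_2 = 1 + 2 = 3
Explicitly: u, succ(u), succ(succ(u)).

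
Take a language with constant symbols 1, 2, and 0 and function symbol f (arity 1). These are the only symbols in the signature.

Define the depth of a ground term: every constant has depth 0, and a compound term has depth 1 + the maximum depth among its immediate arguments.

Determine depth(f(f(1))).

depth(f(1)) = 1 + depth(1) = 1 + 0 = 1
depth(f(f(1))) = 1 + depth(f(1)) = 1 + 1 = 2

2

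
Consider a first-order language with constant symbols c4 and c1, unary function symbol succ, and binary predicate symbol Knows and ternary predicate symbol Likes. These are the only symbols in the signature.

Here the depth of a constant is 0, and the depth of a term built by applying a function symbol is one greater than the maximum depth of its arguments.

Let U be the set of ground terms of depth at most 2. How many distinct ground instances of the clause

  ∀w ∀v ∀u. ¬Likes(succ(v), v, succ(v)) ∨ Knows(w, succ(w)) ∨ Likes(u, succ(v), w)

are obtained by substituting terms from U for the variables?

Ground terms of depth ≤ 2:
  Write N_k for the number of ground terms of depth ≤ k. A term of depth ≤ k is either a constant or a function symbol applied to arguments of depth ≤ k−1, so N_k = 2 + N_{k-1}.
  N_0 = 2
  N_1 = 2 + 2 = 4
  N_2 = 2 + 4 = 6
  Explicitly: c4, c1, succ(c4), succ(c1), succ(succ(c4)), succ(succ(c1)).
So there are 6 ground terms available for substitution.
Each of w, v, u ranges independently over the available ground terms, and distinct assignments produce distinct instances.
Number of ground instances = 6^3 = 216.

216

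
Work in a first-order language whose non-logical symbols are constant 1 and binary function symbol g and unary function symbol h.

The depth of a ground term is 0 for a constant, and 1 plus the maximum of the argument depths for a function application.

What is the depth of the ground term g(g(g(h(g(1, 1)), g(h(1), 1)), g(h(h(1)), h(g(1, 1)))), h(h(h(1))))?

5

depth(g(1, 1)) = 1 + max(0, 0) = 1
depth(h(g(1, 1))) = 1 + depth(g(1, 1)) = 1 + 1 = 2
depth(h(1)) = 1 + depth(1) = 1 + 0 = 1
depth(g(h(1), 1)) = 1 + max(1, 0) = 2
depth(g(h(g(1, 1)), g(h(1), 1))) = 1 + max(2, 2) = 3
depth(h(h(1))) = 1 + depth(h(1)) = 1 + 1 = 2
depth(g(h(h(1)), h(g(1, 1)))) = 1 + max(2, 2) = 3
depth(g(g(h(g(1, 1)), g(h(1), 1)), g(h(h(1)), h(g(1, 1))))) = 1 + max(3, 3) = 4
depth(h(h(h(1)))) = 1 + depth(h(h(1))) = 1 + 2 = 3
depth(g(g(g(h(g(1, 1)), g(h(1), 1)), g(h(h(1)), h(g(1, 1)))), h(h(h(1))))) = 1 + max(4, 3) = 5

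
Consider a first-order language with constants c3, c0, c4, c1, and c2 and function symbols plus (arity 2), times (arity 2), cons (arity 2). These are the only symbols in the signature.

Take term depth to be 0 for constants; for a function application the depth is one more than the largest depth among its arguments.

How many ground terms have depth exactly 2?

19125

Let N_k count ground terms of depth at most k. Each non-constant term of depth ≤ k is some function symbol applied to depth-≤(k−1) arguments, giving N_k = 5 + N_{k-1}^2 + N_{k-1}^2 + N_{k-1}^2.
N_0 = 5
N_1 = 5 + 5^2 + 5^2 + 5^2 = 80
N_2 = 5 + 80^2 + 80^2 + 80^2 = 19205
Terms of depth exactly 2: N_2 − N_1 = 19205 − 80 = 19125.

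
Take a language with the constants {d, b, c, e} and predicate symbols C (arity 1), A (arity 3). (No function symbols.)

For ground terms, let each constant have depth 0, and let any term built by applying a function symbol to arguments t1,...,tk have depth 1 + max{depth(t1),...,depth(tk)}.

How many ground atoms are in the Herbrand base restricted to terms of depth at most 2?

First count ground terms of depth ≤ 2.
With no function symbols every ground term is a constant, so there are exactly 4 ground terms at every depth bound.
N_0 = 4
N_1 = 4
N_2 = 4
So |H| = 4.
Each predicate of arity r yields |H|^r ground atoms (one per choice of an r-tuple from H):
  C: 4;  A: 4^3 = 64
Total ground atoms: 4 + 64 = 68.

68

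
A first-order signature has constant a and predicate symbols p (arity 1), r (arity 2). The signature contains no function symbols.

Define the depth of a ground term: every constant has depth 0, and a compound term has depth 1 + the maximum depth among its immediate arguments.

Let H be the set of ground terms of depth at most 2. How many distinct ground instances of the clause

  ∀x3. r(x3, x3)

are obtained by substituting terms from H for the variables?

Ground terms of depth ≤ 2:
  With no function symbols every ground term is a constant, so there is exactly 1 ground term at every depth bound.
  N_0 = 1
  N_1 = 1
  N_2 = 1
So there is exactly 1 ground term available for substitution.
There is 1 variable to instantiate (x3),  occurring in at least one literal, so different choices give different ground instances.
Number of ground instances = 1.

1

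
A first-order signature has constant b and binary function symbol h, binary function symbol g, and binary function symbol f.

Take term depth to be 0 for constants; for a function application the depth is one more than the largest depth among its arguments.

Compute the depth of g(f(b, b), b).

2

depth(f(b, b)) = 1 + max(0, 0) = 1
depth(g(f(b, b), b)) = 1 + max(1, 0) = 2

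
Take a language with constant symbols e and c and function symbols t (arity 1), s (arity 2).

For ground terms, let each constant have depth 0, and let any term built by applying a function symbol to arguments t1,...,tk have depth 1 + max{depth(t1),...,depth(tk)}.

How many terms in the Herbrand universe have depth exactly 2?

Let N_k count ground terms of depth at most k. Each non-constant term of depth ≤ k is some function symbol applied to depth-≤(k−1) arguments, giving N_k = 2 + N_{k-1} + N_{k-1}^2.
N_0 = 2
N_1 = 2 + 2 + 2^2 = 8
N_2 = 2 + 8 + 8^2 = 74
Terms of depth exactly 2: N_2 − N_1 = 74 − 8 = 66.

66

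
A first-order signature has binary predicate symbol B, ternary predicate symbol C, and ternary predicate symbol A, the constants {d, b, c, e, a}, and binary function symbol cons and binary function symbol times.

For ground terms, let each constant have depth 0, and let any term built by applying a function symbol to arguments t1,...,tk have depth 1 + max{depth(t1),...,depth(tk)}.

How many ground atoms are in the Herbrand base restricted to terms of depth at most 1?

335775

First count ground terms of depth ≤ 1.
Count level by level. With function symbols cons/2, times/2, the terms of depth ≤ k are the 5 constants together with each function applied to depth-≤(k−1) tuples, so N_k = 5 + N_{k-1}^2 + N_{k-1}^2.
N_0 = 5
N_1 = 5 + 5^2 + 5^2 = 55
So |H| = 55.
A ground atom is a predicate applied to a tuple of terms from H, so the count is the sum over predicates of |H|^arity:
  B: 55^2 = 3025;  C: 55^3 = 166375;  A: 55^3 = 166375
Total ground atoms: 3025 + 166375 + 166375 = 335775.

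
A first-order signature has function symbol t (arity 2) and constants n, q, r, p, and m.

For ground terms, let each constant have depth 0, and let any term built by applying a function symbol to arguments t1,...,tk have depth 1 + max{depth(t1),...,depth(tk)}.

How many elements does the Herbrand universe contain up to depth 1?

30

Write N_k for the number of ground terms of depth ≤ k. A term of depth ≤ k is either a constant or a function symbol applied to arguments of depth ≤ k−1, so N_k = 5 + N_{k-1}^2.
N_0 = 5
N_1 = 5 + 5^2 = 30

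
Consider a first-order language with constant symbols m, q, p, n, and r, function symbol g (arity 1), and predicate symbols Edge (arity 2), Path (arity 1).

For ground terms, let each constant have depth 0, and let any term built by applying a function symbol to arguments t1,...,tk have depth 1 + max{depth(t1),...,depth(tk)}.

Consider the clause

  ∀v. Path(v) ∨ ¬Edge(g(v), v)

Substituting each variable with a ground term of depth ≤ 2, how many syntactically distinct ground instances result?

Ground terms of depth ≤ 2:
  Write N_k for the number of ground terms of depth ≤ k. A term of depth ≤ k is either a constant or a function symbol applied to arguments of depth ≤ k−1, so N_k = 5 + N_{k-1}.
  N_0 = 5
  N_1 = 5 + 5 = 10
  N_2 = 5 + 10 = 15
So there are 15 ground terms available for substitution.
The clause has 1 distinct variable (v), which appears in the body. In the free term algebra distinct substitutions yield syntactically distinct ground instances.
Number of ground instances = 15.

15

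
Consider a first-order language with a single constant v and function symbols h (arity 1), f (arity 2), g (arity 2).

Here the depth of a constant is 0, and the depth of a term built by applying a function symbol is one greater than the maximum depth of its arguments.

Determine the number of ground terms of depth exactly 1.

Let N_k count ground terms of depth at most k. Each non-constant term of depth ≤ k is some function symbol applied to depth-≤(k−1) arguments, giving N_k = 1 + N_{k-1} + N_{k-1}^2 + N_{k-1}^2.
N_0 = 1
N_1 = 1 + 1 + 1^2 + 1^2 = 4
Terms of depth exactly 1: N_1 − N_0 = 4 − 1 = 3.

3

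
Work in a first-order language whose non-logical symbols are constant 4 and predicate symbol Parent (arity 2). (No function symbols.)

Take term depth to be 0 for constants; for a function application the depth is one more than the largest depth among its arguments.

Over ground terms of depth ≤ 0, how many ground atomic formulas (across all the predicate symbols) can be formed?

1

First count ground terms of depth ≤ 0.
With no function symbols every ground term is a constant, so there is exactly 1 ground term at every depth bound.
N_0 = 1
So |H| = 1.
A ground atom is a predicate applied to a tuple of terms from H, so the count is the sum over predicates of |H|^arity:
  Parent: 1^2 = 1
Total ground atoms: 1.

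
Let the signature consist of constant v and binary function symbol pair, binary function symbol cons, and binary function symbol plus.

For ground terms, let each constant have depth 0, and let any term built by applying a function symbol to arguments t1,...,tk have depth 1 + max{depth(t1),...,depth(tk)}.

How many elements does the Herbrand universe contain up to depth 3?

Let N_k = |{terms of depth ≤ k}|. Then N_0 = 1 and N_k = 1 + N_{k-1}^2 + N_{k-1}^2 + N_{k-1}^2 for k ≥ 1 (one summand per function symbol, arity giving the exponent).
N_0 = 1
N_1 = 1 + 1^2 + 1^2 + 1^2 = 4
N_2 = 1 + 4^2 + 4^2 + 4^2 = 49
N_3 = 1 + 49^2 + 49^2 + 49^2 = 7204

7204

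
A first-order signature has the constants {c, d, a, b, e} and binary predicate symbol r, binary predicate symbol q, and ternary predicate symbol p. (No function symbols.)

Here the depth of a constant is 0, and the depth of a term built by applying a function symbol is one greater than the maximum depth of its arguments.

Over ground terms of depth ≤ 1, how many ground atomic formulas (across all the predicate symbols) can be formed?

First count ground terms of depth ≤ 1.
With no function symbols every ground term is a constant, so there are exactly 5 ground terms at every depth bound.
N_0 = 5
N_1 = 5
So |H| = 5.
A ground atom is a predicate applied to a tuple of terms from H, so the count is the sum over predicates of |H|^arity:
  r: 5^2 = 25;  q: 5^2 = 25;  p: 5^3 = 125
Total ground atoms: 25 + 25 + 125 = 175.

175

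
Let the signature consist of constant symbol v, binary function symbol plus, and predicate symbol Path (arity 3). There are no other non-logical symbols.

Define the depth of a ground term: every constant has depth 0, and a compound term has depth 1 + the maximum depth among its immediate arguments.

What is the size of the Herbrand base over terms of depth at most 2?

First count ground terms of depth ≤ 2.
Write N_k for the number of ground terms of depth ≤ k. A term of depth ≤ k is either a constant or a function symbol applied to arguments of depth ≤ k−1, so N_k = 1 + N_{k-1}^2.
N_0 = 1
N_1 = 1 + 1^2 = 2
N_2 = 1 + 2^2 = 5
So |H| = 5.
Ground atoms are formed by filling each argument slot of a predicate with a term from H, so an r-ary predicate gives |H|^r atoms:
  Path: 5^3 = 125
Total ground atoms: 125.

125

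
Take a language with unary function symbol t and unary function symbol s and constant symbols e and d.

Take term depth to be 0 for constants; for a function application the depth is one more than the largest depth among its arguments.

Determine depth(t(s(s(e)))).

3

depth(s(e)) = 1 + depth(e) = 1 + 0 = 1
depth(s(s(e))) = 1 + depth(s(e)) = 1 + 1 = 2
depth(t(s(s(e)))) = 1 + depth(s(s(e))) = 1 + 2 = 3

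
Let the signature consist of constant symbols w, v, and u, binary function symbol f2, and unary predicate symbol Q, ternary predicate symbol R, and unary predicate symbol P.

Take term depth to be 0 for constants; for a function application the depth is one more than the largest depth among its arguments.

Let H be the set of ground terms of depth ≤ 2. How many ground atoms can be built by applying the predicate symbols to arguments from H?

3176817

First count ground terms of depth ≤ 2.
Count level by level. With function symbols f2/2, the terms of depth ≤ k are the 3 constants together with each function applied to depth-≤(k−1) tuples, so N_k = 3 + N_{k-1}^2.
N_0 = 3
N_1 = 3 + 3^2 = 12
N_2 = 3 + 12^2 = 147
So |H| = 147.
Each predicate of arity r yields |H|^r ground atoms (one per choice of an r-tuple from H):
  Q: 147;  R: 147^3 = 3176523;  P: 147
Total ground atoms: 147 + 3176523 + 147 = 3176817.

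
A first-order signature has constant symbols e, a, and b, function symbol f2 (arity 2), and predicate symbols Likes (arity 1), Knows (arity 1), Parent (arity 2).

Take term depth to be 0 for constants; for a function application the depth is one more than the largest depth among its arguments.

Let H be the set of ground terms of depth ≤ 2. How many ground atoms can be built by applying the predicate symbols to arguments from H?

First count ground terms of depth ≤ 2.
If N_k denotes the number of depth-≤k ground terms, the 3 constants give N_0 = 3, and each function symbol of arity r contributes N_{k-1}^r new terms at level k: N_k = 3 + N_{k-1}^2.
N_0 = 3
N_1 = 3 + 3^2 = 12
N_2 = 3 + 12^2 = 147
So |H| = 147.
Each predicate of arity r yields |H|^r ground atoms (one per choice of an r-tuple from H):
  Likes: 147;  Knows: 147;  Parent: 147^2 = 21609
Total ground atoms: 147 + 147 + 21609 = 21903.

21903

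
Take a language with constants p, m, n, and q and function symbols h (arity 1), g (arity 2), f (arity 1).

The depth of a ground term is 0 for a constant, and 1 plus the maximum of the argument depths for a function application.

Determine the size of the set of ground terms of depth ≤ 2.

If N_k denotes the number of depth-≤k ground terms, the 4 constants give N_0 = 4, and each function symbol of arity r contributes N_{k-1}^r new terms at level k: N_k = 4 + N_{k-1} + N_{k-1}^2 + N_{k-1}.
N_0 = 4
N_1 = 4 + 4 + 4^2 + 4 = 28
N_2 = 4 + 28 + 28^2 + 28 = 844

844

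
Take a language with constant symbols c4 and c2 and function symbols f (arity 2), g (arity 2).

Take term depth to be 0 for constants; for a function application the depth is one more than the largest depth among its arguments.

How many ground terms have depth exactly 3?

Let N_k count ground terms of depth at most k. Each non-constant term of depth ≤ k is some function symbol applied to depth-≤(k−1) arguments, giving N_k = 2 + N_{k-1}^2 + N_{k-1}^2.
N_0 = 2
N_1 = 2 + 2^2 + 2^2 = 10
N_2 = 2 + 10^2 + 10^2 = 202
N_3 = 2 + 202^2 + 202^2 = 81610
Terms of depth exactly 3: N_3 − N_2 = 81610 − 202 = 81408.

81408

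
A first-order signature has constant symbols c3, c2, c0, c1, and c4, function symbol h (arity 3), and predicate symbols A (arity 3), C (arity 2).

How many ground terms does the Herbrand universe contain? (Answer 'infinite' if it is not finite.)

infinite

The signature has at least one function symbol (h, arity 3) and at least one constant (c3).
Iterating h gives infinitely many distinct ground terms: c3, h(c3, c3, c3), h(h(c3, c3, c3), h(c3, c3, c3), h(c3, c3, c3)), ...
So the Herbrand universe is infinite.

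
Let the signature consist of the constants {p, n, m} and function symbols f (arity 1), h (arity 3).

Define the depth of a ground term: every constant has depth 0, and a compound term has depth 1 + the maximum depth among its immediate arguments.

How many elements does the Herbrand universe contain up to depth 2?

If N_k denotes the number of depth-≤k ground terms, the 3 constants give N_0 = 3, and each function symbol of arity r contributes N_{k-1}^r new terms at level k: N_k = 3 + N_{k-1} + N_{k-1}^3.
N_0 = 3
N_1 = 3 + 3 + 3^3 = 33
N_2 = 3 + 33 + 33^3 = 35973

35973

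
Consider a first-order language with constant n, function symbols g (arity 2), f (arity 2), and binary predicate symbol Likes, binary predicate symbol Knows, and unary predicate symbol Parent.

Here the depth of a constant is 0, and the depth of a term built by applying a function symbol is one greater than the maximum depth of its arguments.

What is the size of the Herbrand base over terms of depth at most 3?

First count ground terms of depth ≤ 3.
Let N_k count ground terms of depth at most k. Each non-constant term of depth ≤ k is some function symbol applied to depth-≤(k−1) arguments, giving N_k = 1 + N_{k-1}^2 + N_{k-1}^2.
N_0 = 1
N_1 = 1 + 1^2 + 1^2 = 3
N_2 = 1 + 3^2 + 3^2 = 19
N_3 = 1 + 19^2 + 19^2 = 723
So |H| = 723.
For each predicate symbol, the number of ground atoms is |H| raised to its arity; summing:
  Likes: 723^2 = 522729;  Knows: 723^2 = 522729;  Parent: 723
Total ground atoms: 522729 + 522729 + 723 = 1046181.

1046181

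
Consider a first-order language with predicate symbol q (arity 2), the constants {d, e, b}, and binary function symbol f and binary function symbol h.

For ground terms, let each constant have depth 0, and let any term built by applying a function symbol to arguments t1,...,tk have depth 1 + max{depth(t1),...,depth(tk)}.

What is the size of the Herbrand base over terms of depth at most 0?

First count ground terms of depth ≤ 0.
If N_k denotes the number of depth-≤k ground terms, the 3 constants give N_0 = 3, and each function symbol of arity r contributes N_{k-1}^r new terms at level k: N_k = 3 + N_{k-1}^2 + N_{k-1}^2.
N_0 = 3
So |H| = 3.
For each predicate symbol, the number of ground atoms is |H| raised to its arity; summing:
  q: 3^2 = 9
Total ground atoms: 9.

9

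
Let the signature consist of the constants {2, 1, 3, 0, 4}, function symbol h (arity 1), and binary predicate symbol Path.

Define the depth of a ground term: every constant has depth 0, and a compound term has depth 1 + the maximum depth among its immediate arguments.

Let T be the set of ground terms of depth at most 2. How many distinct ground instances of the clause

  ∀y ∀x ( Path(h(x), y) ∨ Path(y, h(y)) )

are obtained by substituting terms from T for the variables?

Ground terms of depth ≤ 2:
  Let N_k count ground terms of depth at most k. Each non-constant term of depth ≤ k is some function symbol applied to depth-≤(k−1) arguments, giving N_k = 5 + N_{k-1}.
  N_0 = 5
  N_1 = 5 + 5 = 10
  N_2 = 5 + 10 = 15
So there are 15 ground terms available for substitution.
Each of y, x ranges independently over the available ground terms, and distinct assignments produce distinct instances.
Number of ground instances = 15^2 = 225.

225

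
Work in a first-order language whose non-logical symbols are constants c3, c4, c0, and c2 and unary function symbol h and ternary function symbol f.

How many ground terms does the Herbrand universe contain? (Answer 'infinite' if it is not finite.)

infinite

The signature has at least one function symbol (h, arity 1) and at least one constant (c3).
Iterating h gives infinitely many distinct ground terms: c3, h(c3), h(h(c3)), ...
So the Herbrand universe is infinite.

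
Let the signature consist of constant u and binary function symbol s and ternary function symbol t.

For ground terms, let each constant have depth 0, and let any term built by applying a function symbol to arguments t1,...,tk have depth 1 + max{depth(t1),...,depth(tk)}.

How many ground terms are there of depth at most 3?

52023

Let N_k count ground terms of depth at most k. Each non-constant term of depth ≤ k is some function symbol applied to depth-≤(k−1) arguments, giving N_k = 1 + N_{k-1}^2 + N_{k-1}^3.
N_0 = 1
N_1 = 1 + 1^2 + 1^3 = 3
N_2 = 1 + 3^2 + 3^3 = 37
N_3 = 1 + 37^2 + 37^3 = 52023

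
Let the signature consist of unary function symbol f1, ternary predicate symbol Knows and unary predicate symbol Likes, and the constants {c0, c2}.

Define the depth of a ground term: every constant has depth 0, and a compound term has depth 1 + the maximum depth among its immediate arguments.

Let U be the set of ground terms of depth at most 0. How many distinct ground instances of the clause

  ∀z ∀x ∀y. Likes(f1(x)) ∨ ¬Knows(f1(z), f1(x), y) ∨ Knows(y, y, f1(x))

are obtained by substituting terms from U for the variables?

8

Ground terms of depth ≤ 0:
  If N_k denotes the number of depth-≤k ground terms, the 2 constants give N_0 = 2, and each function symbol of arity r contributes N_{k-1}^r new terms at level k: N_k = 2 + N_{k-1}.
  N_0 = 2
So there are 2 ground terms available for substitution.
The body mentions every one of the 3 quantified variables; since ground terms form a free algebra, no two substitutions collapse to the same formula.
Number of ground instances = 2^3 = 8.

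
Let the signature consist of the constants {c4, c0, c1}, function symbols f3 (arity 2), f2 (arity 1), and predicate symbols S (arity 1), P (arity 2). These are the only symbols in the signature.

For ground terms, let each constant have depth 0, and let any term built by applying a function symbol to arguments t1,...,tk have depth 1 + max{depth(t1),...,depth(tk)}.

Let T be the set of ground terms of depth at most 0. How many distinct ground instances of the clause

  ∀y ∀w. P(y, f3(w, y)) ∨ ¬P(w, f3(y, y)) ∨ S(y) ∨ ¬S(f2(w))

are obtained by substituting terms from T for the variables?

Ground terms of depth ≤ 0:
  If N_k denotes the number of depth-≤k ground terms, the 3 constants give N_0 = 3, and each function symbol of arity r contributes N_{k-1}^r new terms at level k: N_k = 3 + N_{k-1}^2 + N_{k-1}.
  N_0 = 3
  Explicitly: c4, c0, c1.
So there are 3 ground terms available for substitution.
There are 2 variables to instantiate (y, w), each occurring in at least one literal, so different choices give different ground instances.
Number of ground instances = 3^2 = 9.

9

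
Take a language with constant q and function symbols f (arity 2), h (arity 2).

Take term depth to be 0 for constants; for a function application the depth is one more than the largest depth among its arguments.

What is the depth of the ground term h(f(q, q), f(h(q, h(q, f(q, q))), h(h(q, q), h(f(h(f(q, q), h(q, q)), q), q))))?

7

depth(f(q, q)) = 1 + max(0, 0) = 1
depth(h(q, f(q, q))) = 1 + max(0, 1) = 2
depth(h(q, h(q, f(q, q)))) = 1 + max(0, 2) = 3
depth(h(q, q)) = 1 + max(0, 0) = 1
depth(h(f(q, q), h(q, q))) = 1 + max(1, 1) = 2
depth(f(h(f(q, q), h(q, q)), q)) = 1 + max(2, 0) = 3
depth(h(f(h(f(q, q), h(q, q)), q), q)) = 1 + max(3, 0) = 4
depth(h(h(q, q), h(f(h(f(q, q), h(q, q)), q), q))) = 1 + max(1, 4) = 5
depth(f(h(q, h(q, f(q, q))), h(h(q, q), h(f(h(f(q, q), h(q, q)), q), q)))) = 1 + max(3, 5) = 6
depth(h(f(q, q), f(h(q, h(q, f(q, q))), h(h(q, q), h(f(h(f(q, q), h(q, q)), q), q))))) = 1 + max(1, 6) = 7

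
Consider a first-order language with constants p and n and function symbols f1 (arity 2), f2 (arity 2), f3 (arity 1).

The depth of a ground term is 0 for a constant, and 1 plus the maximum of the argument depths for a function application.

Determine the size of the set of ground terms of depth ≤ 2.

302

Let N_k count ground terms of depth at most k. Each non-constant term of depth ≤ k is some function symbol applied to depth-≤(k−1) arguments, giving N_k = 2 + N_{k-1}^2 + N_{k-1}^2 + N_{k-1}.
N_0 = 2
N_1 = 2 + 2^2 + 2^2 + 2 = 12
N_2 = 2 + 12^2 + 12^2 + 12 = 302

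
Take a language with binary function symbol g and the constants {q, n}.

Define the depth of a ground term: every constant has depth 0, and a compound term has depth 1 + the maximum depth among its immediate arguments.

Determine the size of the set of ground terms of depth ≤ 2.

Let N_k = |{terms of depth ≤ k}|. Then N_0 = 2 and N_k = 2 + N_{k-1}^2 for k ≥ 1 (one summand per function symbol, arity giving the exponent).
N_0 = 2
N_1 = 2 + 2^2 = 6
N_2 = 2 + 6^2 = 38

38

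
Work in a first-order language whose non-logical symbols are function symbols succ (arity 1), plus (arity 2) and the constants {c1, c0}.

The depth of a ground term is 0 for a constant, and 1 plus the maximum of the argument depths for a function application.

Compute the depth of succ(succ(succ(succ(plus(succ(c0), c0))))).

6

depth(succ(c0)) = 1 + depth(c0) = 1 + 0 = 1
depth(plus(succ(c0), c0)) = 1 + max(1, 0) = 2
depth(succ(plus(succ(c0), c0))) = 1 + depth(plus(succ(c0), c0)) = 1 + 2 = 3
depth(succ(succ(plus(succ(c0), c0)))) = 1 + depth(succ(plus(succ(c0), c0))) = 1 + 3 = 4
depth(succ(succ(succ(plus(succ(c0), c0))))) = 1 + depth(succ(succ(plus(succ(c0), c0)))) = 1 + 4 = 5
depth(succ(succ(succ(succ(plus(succ(c0), c0)))))) = 1 + depth(succ(succ(succ(plus(succ(c0), c0))))) = 1 + 5 = 6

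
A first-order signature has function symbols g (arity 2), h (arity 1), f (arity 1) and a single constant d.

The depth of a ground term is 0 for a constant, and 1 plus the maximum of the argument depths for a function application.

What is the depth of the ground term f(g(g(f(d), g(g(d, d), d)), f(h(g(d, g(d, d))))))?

depth(f(d)) = 1 + depth(d) = 1 + 0 = 1
depth(g(d, d)) = 1 + max(0, 0) = 1
depth(g(g(d, d), d)) = 1 + max(1, 0) = 2
depth(g(f(d), g(g(d, d), d))) = 1 + max(1, 2) = 3
depth(g(d, g(d, d))) = 1 + max(0, 1) = 2
depth(h(g(d, g(d, d)))) = 1 + depth(g(d, g(d, d))) = 1 + 2 = 3
depth(f(h(g(d, g(d, d))))) = 1 + depth(h(g(d, g(d, d)))) = 1 + 3 = 4
depth(g(g(f(d), g(g(d, d), d)), f(h(g(d, g(d, d)))))) = 1 + max(3, 4) = 5
depth(f(g(g(f(d), g(g(d, d), d)), f(h(g(d, g(d, d))))))) = 1 + depth(g(g(f(d), g(g(d, d), d)), f(h(g(d, g(d, d)))))) = 1 + 5 = 6

6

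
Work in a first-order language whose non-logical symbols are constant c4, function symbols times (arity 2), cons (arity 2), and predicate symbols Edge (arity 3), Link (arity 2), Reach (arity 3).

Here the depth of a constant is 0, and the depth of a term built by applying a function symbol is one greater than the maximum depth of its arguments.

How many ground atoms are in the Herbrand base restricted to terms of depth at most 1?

First count ground terms of depth ≤ 1.
Write N_k for the number of ground terms of depth ≤ k. A term of depth ≤ k is either a constant or a function symbol applied to arguments of depth ≤ k−1, so N_k = 1 + N_{k-1}^2 + N_{k-1}^2.
N_0 = 1
N_1 = 1 + 1^2 + 1^2 = 3
Explicitly: c4, times(c4, c4), cons(c4, c4).
So |H| = 3.
For each predicate symbol, the number of ground atoms is |H| raised to its arity; summing:
  Edge: 3^3 = 27;  Link: 3^2 = 9;  Reach: 3^3 = 27
Total ground atoms: 27 + 9 + 27 = 63.

63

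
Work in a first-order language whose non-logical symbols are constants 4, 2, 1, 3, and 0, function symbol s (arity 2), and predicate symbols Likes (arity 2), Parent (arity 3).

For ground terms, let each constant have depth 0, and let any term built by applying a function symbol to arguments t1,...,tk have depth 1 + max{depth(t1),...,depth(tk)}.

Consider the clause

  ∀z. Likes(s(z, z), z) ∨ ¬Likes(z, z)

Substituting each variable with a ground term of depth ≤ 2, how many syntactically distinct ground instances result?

Ground terms of depth ≤ 2:
  Write N_k for the number of ground terms of depth ≤ k. A term of depth ≤ k is either a constant or a function symbol applied to arguments of depth ≤ k−1, so N_k = 5 + N_{k-1}^2.
  N_0 = 5
  N_1 = 5 + 5^2 = 30
  N_2 = 5 + 30^2 = 905
So there are 905 ground terms available for substitution.
There is 1 variable to instantiate (z),  occurring in at least one literal, so different choices give different ground instances.
Number of ground instances = 905.

905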